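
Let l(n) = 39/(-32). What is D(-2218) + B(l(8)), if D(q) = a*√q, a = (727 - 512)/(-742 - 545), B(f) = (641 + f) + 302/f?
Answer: 489199/1248 - 215*I*√2218/1287 ≈ 391.99 - 7.8676*I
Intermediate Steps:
l(n) = -39/32 (l(n) = 39*(-1/32) = -39/32)
B(f) = 641 + f + 302/f
a = -215/1287 (a = 215/(-1287) = 215*(-1/1287) = -215/1287 ≈ -0.16706)
D(q) = -215*√q/1287
D(-2218) + B(l(8)) = -215*I*√2218/1287 + (641 - 39/32 + 302/(-39/32)) = -215*I*√2218/1287 + (641 - 39/32 + 302*(-32/39)) = -215*I*√2218/1287 + (641 - 39/32 - 9664/39) = -215*I*√2218/1287 + 489199/1248 = 489199/1248 - 215*I*√2218/1287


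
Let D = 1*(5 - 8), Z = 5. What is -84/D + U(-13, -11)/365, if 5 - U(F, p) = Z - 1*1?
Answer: 10221/365 ≈ 28.003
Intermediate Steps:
D = -3 (D = 1*(-3) = -3)
U(F, p) = 1 (U(F, p) = 5 - (5 - 1*1) = 5 - (5 - 1) = 5 - 1*4 = 5 - 4 = 1)
-84/D + U(-13, -11)/365 = -84/(-3) + 1/365 = -84*(-⅓) + 1*(1/365) = 28 + 1/365 = 10221/365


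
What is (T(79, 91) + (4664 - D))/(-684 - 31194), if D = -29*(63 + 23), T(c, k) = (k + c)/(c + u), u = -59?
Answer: -1303/5796 ≈ -0.22481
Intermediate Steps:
T(c, k) = (c + k)/(-59 + c) (T(c, k) = (k + c)/(c - 59) = (c + k)/(-59 + c))
D = -2494 (D = -29*86 = -2494)
(T(79, 91) + (4664 - D))/(-684 - 31194) = ((79 + 91)/(-59 + 79) + (4664 - 1*(-2494)))/(-684 - 31194) = (170/20 + (4664 + 2494))/(-31878) = ((1/20)*170 + 7158)*(-1/31878) = (17/2 + 7158)*(-1/31878) = (14333/2)*(-1/31878) = -1303/5796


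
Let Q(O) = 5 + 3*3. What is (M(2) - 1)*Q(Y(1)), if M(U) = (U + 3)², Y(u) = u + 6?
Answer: 336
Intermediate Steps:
Y(u) = 6 + u
Q(O) = 14 (Q(O) = 5 + 9 = 14)
M(U) = (3 + U)²
(M(2) - 1)*Q(Y(1)) = ((3 + 2)² - 1)*14 = (5² - 1)*14 = (25 - 1)*14 = 24*14 = 336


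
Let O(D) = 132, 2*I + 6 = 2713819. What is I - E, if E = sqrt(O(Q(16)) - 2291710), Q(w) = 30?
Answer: 2713813/2 - I*sqrt(2291578) ≈ 1.3569e+6 - 1513.8*I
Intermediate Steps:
I = 2713813/2 (I = -3 + (1/2)*2713819 = -3 + 2713819/2 = 2713813/2 ≈ 1.3569e+6)
E = I*sqrt(2291578) (E = sqrt(132 - 2291710) = sqrt(-2291578) = I*sqrt(2291578) ≈ 1513.8*I)
I - E = 2713813/2 - I*sqrt(2291578)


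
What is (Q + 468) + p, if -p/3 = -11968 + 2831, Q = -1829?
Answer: 26050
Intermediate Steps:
p = 27411 (p = -3*(-11968 + 2831) = -3*(-9137) = 27411)
(Q + 468) + p = (-1829 + 468) + 27411 = -1361 + 27411 = 26050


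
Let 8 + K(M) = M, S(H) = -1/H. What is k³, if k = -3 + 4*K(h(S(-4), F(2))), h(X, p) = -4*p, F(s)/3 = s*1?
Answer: -2248091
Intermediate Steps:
F(s) = 3*s (F(s) = 3*(s*1) = 3*s)
K(M) = -8 + M
k = -131 (k = -3 + 4*(-8 - 12*2) = -3 + 4*(-8 - 4*6) = -3 + 4*(-8 - 24) = -3 + 4*(-32) = -3 - 128 = -131)
k³ = (-131)³ = -2248091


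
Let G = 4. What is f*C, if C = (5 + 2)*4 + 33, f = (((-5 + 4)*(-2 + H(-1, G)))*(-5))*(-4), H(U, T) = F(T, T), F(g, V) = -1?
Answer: 3660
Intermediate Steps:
H(U, T) = -1
f = 60 (f = (((-5 + 4)*(-2 - 1))*(-5))*(-4) = (-1*(-3)*(-5))*(-4) = (3*(-5))*(-4) = -15*(-4) = 60)
C = 61 (C = 7*4 + 33 = 28 + 33 = 61)
f*C = 60*61 = 3660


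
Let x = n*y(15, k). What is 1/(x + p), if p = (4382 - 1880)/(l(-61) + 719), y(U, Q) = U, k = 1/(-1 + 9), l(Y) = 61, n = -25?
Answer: -130/48333 ≈ -0.0026897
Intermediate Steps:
k = 1/8 ≈ 0.12500
p = 417/130 (p = (4382 - 1880)/(61 + 719) = 2502/780 = 2502*(1/780) = 417/130 ≈ 3.2077)
x = -375 (x = -25*15 = -375)
1/(x + p) = 1/(-375 + 417/130) = 1/(-48333/130) = -130/48333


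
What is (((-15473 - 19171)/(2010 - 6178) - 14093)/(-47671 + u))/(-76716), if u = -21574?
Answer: -2935249/1107062359128 ≈ -2.6514e-6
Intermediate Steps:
(((-15473 - 19171)/(2010 - 6178) - 14093)/(-47671 + u))/(-76716) = (((-15473 - 19171)/(2010 - 6178) - 14093)/(-47671 - 21574))/(-76716) = ((-34644/(-4168) - 14093)/(-69245))*(-1/76716) = ((-34644*(-1/4168) - 14093)*(-1/69245))*(-1/76716) = ((8661/1042 - 14093)*(-1/69245))*(-1/76716) = -14676245/1042*(-1/69245)*(-1/76716) = (2935249/14430658)*(-1/76716) = -2935249/1107062359128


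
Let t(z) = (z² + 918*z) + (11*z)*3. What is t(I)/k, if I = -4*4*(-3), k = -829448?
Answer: -5994/103681 ≈ -0.057812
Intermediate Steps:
I = 48 (I = -16*(-3) = 48)
t(z) = z² + 951*z (t(z) = (z² + 918*z) + 33*z = z² + 951*z)
t(I)/k = (48*(951 + 48))/(-829448) = (48*999)*(-1/829448) = 47952*(-1/829448) = -5994/103681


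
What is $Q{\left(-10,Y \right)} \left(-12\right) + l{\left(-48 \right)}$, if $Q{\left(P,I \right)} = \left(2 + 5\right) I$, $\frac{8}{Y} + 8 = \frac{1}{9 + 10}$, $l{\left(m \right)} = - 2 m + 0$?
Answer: $\frac{27264}{151} \approx 180.56$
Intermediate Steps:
$l{\left(m \right)} = - 2 m$
$Y = - \frac{152}{151}$ ($Y = \frac{8}{-8 + \frac{1}{9 + 10}} = \frac{8}{-8 + \frac{1}{19}} = \frac{8}{- \frac{151}{19}} = 8 \left(- \frac{19}{151}\right) = - \frac{152}{151} \approx -1.0066$)
$Q{\left(P,I \right)} = 7 I$
$Q{\left(-10,Y \right)} \left(-12\right) + l{\left(-48 \right)} = 7 \left(- \frac{152}{151}\right) \left(-12\right) - -96 = \left(- \frac{1064}{151}\right) \left(-12\right) + 96 = \frac{12768}{151} + 96 = \frac{27264}{151}$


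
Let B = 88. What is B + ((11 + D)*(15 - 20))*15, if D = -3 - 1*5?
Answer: -137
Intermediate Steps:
D = -8 (D = -3 - 5 = -8)
B + ((11 + D)*(15 - 20))*15 = 88 + ((11 - 8)*(15 - 20))*15 = 88 + (3*(-5))*15 = 88 - 15*15 = 88 - 225 = -137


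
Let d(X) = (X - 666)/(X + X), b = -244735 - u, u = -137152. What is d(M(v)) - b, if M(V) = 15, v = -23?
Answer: 1075613/10 ≈ 1.0756e+5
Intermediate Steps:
b = -107583 (b = -244735 - 1*(-137152) = -244735 + 137152 = -107583)
d(X) = (-666 + X)/(2*X) (d(X) = (-666 + X)/((2*X)) = (-666 + X)*(1/(2*X)) = (-666 + X)/(2*X))
d(M(v)) - b = (1/2)*(-666 + 15)/15 - 1*(-107583) = (1/2)*(1/15)*(-651) + 107583 = -217/10 + 107583 = 1075613/10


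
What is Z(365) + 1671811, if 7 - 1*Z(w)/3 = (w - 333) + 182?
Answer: 1671190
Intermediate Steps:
Z(w) = 474 - 3*w (Z(w) = 21 - 3*((w - 333) + 182) = 21 - 3*((-333 + w) + 182) = 21 - 3*(-151 + w) = 21 + (453 - 3*w) = 474 - 3*w)
Z(365) + 1671811 = (474 - 3*365) + 1671811 = (474 - 1095) + 1671811 = -621 + 1671811 = 1671190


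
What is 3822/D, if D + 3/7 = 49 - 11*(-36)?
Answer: 13377/1556 ≈ 8.5970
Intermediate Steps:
D = 3112/7 (D = -3/7 + (49 - 11*(-36)) = -3/7 + (49 + 396) = -3/7 + 445 = 3112/7 ≈ 444.57)
3822/D = 3822/(3112/7) = 3822*(7/3112) = 13377/1556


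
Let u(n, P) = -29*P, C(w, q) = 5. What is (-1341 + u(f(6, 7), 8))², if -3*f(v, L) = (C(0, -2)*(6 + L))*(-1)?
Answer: 2474329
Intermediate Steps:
f(v, L) = 10 + 5*L/3 (f(v, L) = -5*(6 + L)*(-1)/3 = -(30 + 5*L)*(-1)/3 = -(-30 - 5*L)/3 = 10 + 5*L/3)
(-1341 + u(f(6, 7), 8))² = (-1341 - 29*8)² = (-1341 - 232)² = (-1573)² = 2474329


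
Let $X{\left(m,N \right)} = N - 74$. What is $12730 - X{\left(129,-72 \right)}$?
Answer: $12876$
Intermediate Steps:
$X{\left(m,N \right)} = -74 + N$ ($X{\left(m,N \right)} = N - 74 = -74 + N$)
$12730 - X{\left(129,-72 \right)} = 12730 - \left(-74 - 72\right) = 12730 - -146 = 12730 + 146 = 12876$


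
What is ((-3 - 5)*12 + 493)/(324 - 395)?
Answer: -397/71 ≈ -5.5916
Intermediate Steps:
((-3 - 5)*12 + 493)/(324 - 395) = (-8*12 + 493)/(-71) = (-96 + 493)*(-1/71) = 397*(-1/71) = -397/71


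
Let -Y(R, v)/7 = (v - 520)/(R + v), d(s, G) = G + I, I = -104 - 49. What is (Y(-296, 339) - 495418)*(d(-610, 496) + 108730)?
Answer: -2323441087611/43 ≈ -5.4034e+10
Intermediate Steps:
I = -153
d(s, G) = -153 + G (d(s, G) = G - 153 = -153 + G)
Y(R, v) = -7*(-520 + v)/(R + v) (Y(R, v) = -7*(v - 520)/(R + v) = -7*(-520 + v)/(R + v))
(Y(-296, 339) - 495418)*(d(-610, 496) + 108730) = (7*(520 - 1*339)/(-296 + 339) - 495418)*((-153 + 496) + 108730) = (7*(520 - 339)/43 - 495418)*(343 + 108730) = (7*(1/43)*181 - 495418)*109073 = (1267/43 - 495418)*109073 = -21301707/43*109073 = -2323441087611/43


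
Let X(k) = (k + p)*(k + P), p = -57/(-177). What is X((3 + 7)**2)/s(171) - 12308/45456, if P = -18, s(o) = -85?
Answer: -5531039467/56990460 ≈ -97.052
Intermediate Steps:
p = 19/59 (p = -57*(-1/177) = 19/59 ≈ 0.32203)
X(k) = (-18 + k)*(19/59 + k) (X(k) = (k + 19/59)*(k - 18) = (19/59 + k)*(-18 + k) = (-18 + k)*(19/59 + k))
X((3 + 7)**2)/s(171) - 12308/45456 = (-342/59 + ((3 + 7)**2)**2 - 1043*(3 + 7)**2/59)/(-85) - 12308/45456 = (-342/59 + (10**2)**2 - 1043/59*10**2)*(-1/85) - 12308*1/45456 = (-342/59 + 100**2 - 1043/59*100)*(-1/85) - 3077/11364 = (-342/59 + 10000 - 104300/59)*(-1/85) - 3077/11364 = (485358/59)*(-1/85) - 3077/11364 = -485358/5015 - 3077/11364 = -5531039467/56990460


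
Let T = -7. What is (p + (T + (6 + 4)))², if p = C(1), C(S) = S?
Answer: 16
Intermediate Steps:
p = 1
(p + (T + (6 + 4)))² = (1 + (-7 + (6 + 4)))² = (1 + (-7 + 10))² = (1 + 3)² = 4² = 16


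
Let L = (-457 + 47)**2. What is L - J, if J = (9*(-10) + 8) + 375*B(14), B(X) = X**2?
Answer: 94682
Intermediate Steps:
J = 73418 (J = (9*(-10) + 8) + 375*14**2 = (-90 + 8) + 375*196 = -82 + 73500 = 73418)
L = 168100 (L = (-410)**2 = 168100)
L - J = 168100 - 1*73418 = 168100 - 73418 = 94682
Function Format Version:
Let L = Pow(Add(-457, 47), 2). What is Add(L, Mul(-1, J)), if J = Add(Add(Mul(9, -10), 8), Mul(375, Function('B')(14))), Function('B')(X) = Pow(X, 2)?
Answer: 94682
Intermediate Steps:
J = 73418 (J = Add(Add(Mul(9, -10), 8), Mul(375, Pow(14, 2))) = Add(Add(-90, 8), Mul(375, 196)) = Add(-82, 73500) = 73418)
L = 168100 (L = Pow(-410, 2) = 168100)
Add(L, Mul(-1, J)) = Add(168100, Mul(-1, 73418)) = Add(168100, -73418) = 94682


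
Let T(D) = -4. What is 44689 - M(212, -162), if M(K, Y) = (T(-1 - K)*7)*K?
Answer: 50625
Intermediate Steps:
M(K, Y) = -28*K (M(K, Y) = (-4*7)*K = -28*K)
44689 - M(212, -162) = 44689 - (-28)*212 = 44689 - 1*(-5936) = 44689 + 5936 = 50625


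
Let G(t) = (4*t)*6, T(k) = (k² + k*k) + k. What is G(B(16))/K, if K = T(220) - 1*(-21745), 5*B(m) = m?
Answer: 384/593825 ≈ 0.00064666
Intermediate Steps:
B(m) = m/5
T(k) = k + 2*k² (T(k) = (k² + k²) + k = 2*k² + k = k + 2*k²)
G(t) = 24*t
K = 118765 (K = 220*(1 + 2*220) - 1*(-21745) = 220*(1 + 440) + 21745 = 220*441 + 21745 = 97020 + 21745 = 118765)
G(B(16))/K = (24*((⅕)*16))/118765 = (24*(16/5))*(1/118765) = (384/5)*(1/118765) = 384/593825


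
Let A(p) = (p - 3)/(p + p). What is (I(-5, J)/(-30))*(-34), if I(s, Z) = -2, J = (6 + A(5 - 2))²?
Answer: -34/15 ≈ -2.2667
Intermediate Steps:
A(p) = (-3 + p)/(2*p) (A(p) = (-3 + p)/((2*p)) = (-3 + p)*(1/(2*p)) = (-3 + p)/(2*p))
J = 36 (J = (6 + (-3 + (5 - 2))/(2*(5 - 2)))² = (6 + (½)*(-3 + 3)/3)² = (6 + (½)*(⅓)*0)² = (6 + 0)² = 6² = 36)
(I(-5, J)/(-30))*(-34) = -2/(-30)*(-34) = -2*(-1/30)*(-34) = (1/15)*(-34) = -34/15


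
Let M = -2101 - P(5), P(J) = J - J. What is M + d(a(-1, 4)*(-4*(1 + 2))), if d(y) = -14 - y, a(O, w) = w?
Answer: -2067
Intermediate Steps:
P(J) = 0
M = -2101 (M = -2101 - 1*0 = -2101 + 0 = -2101)
M + d(a(-1, 4)*(-4*(1 + 2))) = -2101 + (-14 - 4*(-4*(1 + 2))) = -2101 + (-14 - 4*(-4*3)) = -2101 + (-14 - 4*(-12)) = -2101 + (-14 - 1*(-48)) = -2101 + (-14 + 48) = -2101 + 34 = -2067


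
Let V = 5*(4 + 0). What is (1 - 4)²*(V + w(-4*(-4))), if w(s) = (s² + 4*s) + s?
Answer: 3204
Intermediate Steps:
V = 20 (V = 5*4 = 20)
w(s) = s² + 5*s
(1 - 4)²*(V + w(-4*(-4))) = (1 - 4)²*(20 + (-4*(-4))*(5 - 4*(-4))) = (-3)²*(20 + 16*(5 + 16)) = 9*(20 + 16*21) = 9*(20 + 336) = 9*356 = 3204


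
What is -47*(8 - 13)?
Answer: 235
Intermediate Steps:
-47*(8 - 13) = -47*(-5) = 235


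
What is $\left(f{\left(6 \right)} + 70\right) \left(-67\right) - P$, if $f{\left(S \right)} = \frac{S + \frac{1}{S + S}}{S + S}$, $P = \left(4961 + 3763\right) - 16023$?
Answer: $\frac{370805}{144} \approx 2575.0$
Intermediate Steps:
$P = -7299$ ($P = 8724 - 16023 = -7299$)
$f{\left(S \right)} = \frac{S + \frac{1}{2 S}}{2 S}$
$\left(f{\left(6 \right)} + 70\right) \left(-67\right) - P = \left(\left(\frac{1}{2} + \frac{1}{4 \cdot 36}\right) + 70\right) \left(-67\right) - -7299 = \left(\left(\frac{1}{2} + \frac{1}{4} \cdot \frac{1}{36}\right) + 70\right) \left(-67\right) + 7299 = \left(\left(\frac{1}{2} + \frac{1}{144}\right) + 70\right) \left(-67\right) + 7299 = \left(\frac{73}{144} + 70\right) \left(-67\right) + 7299 = \frac{10153}{144} \left(-67\right) + 7299 = - \frac{680251}{144} + 7299 = \frac{370805}{144}$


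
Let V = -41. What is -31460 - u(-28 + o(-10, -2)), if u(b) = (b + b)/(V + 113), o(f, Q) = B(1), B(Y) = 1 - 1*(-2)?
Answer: -1132535/36 ≈ -31459.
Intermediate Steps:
B(Y) = 3 (B(Y) = 1 + 2 = 3)
o(f, Q) = 3
u(b) = b/36 (u(b) = (b + b)/(-41 + 113) = (2*b)/72 = (2*b)*(1/72) = b/36)
-31460 - u(-28 + o(-10, -2)) = -31460 - (-28 + 3)/36 = -31460 - (-25)/36 = -31460 - 1*(-25/36) = -31460 + 25/36 = -1132535/36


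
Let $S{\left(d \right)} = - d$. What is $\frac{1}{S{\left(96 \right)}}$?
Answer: $- \frac{1}{96} \approx -0.010417$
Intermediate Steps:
$\frac{1}{S{\left(96 \right)}} = \frac{1}{\left(-1\right) 96} = \frac{1}{-96} = - \frac{1}{96}$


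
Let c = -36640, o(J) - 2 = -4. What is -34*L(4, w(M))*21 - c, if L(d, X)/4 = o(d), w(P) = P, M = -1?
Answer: 42352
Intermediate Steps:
o(J) = -2 (o(J) = 2 - 4 = -2)
L(d, X) = -8 (L(d, X) = 4*(-2) = -8)
-34*L(4, w(M))*21 - c = -34*(-8)*21 - 1*(-36640) = 272*21 + 36640 = 5712 + 36640 = 42352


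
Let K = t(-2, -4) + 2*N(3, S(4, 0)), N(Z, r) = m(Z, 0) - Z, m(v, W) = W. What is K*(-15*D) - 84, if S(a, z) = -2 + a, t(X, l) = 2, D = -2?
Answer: -204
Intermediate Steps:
N(Z, r) = -Z (N(Z, r) = 0 - Z = -Z)
K = -4 (K = 2 + 2*(-1*3) = 2 + 2*(-3) = 2 - 6 = -4)
K*(-15*D) - 84 = -(-60)*(-2) - 84 = -4*30 - 84 = -120 - 84 = -204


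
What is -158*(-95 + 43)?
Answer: 8216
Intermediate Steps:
-158*(-95 + 43) = -158*(-52) = 8216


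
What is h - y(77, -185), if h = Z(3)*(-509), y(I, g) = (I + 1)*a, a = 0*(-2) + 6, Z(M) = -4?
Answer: 1568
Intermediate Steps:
a = 6 (a = 0 + 6 = 6)
y(I, g) = 6 + 6*I (y(I, g) = (I + 1)*6 = (1 + I)*6 = 6 + 6*I)
h = 2036 (h = -4*(-509) = 2036)
h - y(77, -185) = 2036 - (6 + 6*77) = 2036 - (6 + 462) = 2036 - 1*468 = 2036 - 468 = 1568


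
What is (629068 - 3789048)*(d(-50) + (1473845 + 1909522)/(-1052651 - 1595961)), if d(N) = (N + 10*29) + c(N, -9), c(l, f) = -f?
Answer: -518332325984895/662153 ≈ -7.8280e+8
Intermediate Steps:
d(N) = 299 + N (d(N) = (N + 10*29) - 1*(-9) = (N + 290) + 9 = (290 + N) + 9 = 299 + N)
(629068 - 3789048)*(d(-50) + (1473845 + 1909522)/(-1052651 - 1595961)) = (629068 - 3789048)*((299 - 50) + (1473845 + 1909522)/(-1052651 - 1595961)) = -3159980*(249 + 3383367/(-2648612)) = -3159980*(249 + 3383367*(-1/2648612)) = -3159980*(249 - 3383367/2648612) = -3159980*656121021/2648612 = -518332325984895/662153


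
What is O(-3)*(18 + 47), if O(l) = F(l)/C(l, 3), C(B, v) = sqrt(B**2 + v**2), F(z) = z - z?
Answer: 0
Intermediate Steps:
F(z) = 0
O(l) = 0 (O(l) = 0/(sqrt(l**2 + 3**2)) = 0/(sqrt(l**2 + 9)) = 0/(sqrt(9 + l**2)) = 0/sqrt(9 + l**2) = 0)
O(-3)*(18 + 47) = 0*(18 + 47) = 0*65 = 0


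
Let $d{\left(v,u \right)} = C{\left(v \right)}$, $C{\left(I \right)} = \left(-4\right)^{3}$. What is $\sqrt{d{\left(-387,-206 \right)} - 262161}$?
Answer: $5 i \sqrt{10489} \approx 512.08 i$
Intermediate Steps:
$C{\left(I \right)} = -64$
$d{\left(v,u \right)} = -64$
$\sqrt{d{\left(-387,-206 \right)} - 262161} = \sqrt{-64 - 262161} = \sqrt{-262225} = 5 i \sqrt{10489}$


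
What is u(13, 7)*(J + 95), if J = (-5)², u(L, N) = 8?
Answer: 960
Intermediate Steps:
J = 25
u(13, 7)*(J + 95) = 8*(25 + 95) = 8*120 = 960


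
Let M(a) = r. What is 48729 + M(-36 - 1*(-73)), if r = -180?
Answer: 48549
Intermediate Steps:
M(a) = -180
48729 + M(-36 - 1*(-73)) = 48729 - 180 = 48549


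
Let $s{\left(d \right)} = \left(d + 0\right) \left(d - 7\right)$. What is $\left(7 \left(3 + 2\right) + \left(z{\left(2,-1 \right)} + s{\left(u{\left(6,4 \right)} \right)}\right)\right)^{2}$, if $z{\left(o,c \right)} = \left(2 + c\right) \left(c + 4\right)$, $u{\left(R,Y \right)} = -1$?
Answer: $2116$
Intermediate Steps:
$z{\left(o,c \right)} = \left(2 + c\right) \left(4 + c\right)$
$s{\left(d \right)} = d \left(-7 + d\right)$
$\left(7 \left(3 + 2\right) + \left(z{\left(2,-1 \right)} + s{\left(u{\left(6,4 \right)} \right)}\right)\right)^{2} = \left(7 \left(3 + 2\right) + \left(\left(8 + \left(-1\right)^{2} + 6 \left(-1\right)\right) - \left(-7 - 1\right)\right)\right)^{2} = \left(7 \cdot 5 + \left(\left(8 + 1 - 6\right) - -8\right)\right)^{2} = \left(35 + \left(3 + 8\right)\right)^{2} = \left(35 + 11\right)^{2} = 46^{2} = 2116$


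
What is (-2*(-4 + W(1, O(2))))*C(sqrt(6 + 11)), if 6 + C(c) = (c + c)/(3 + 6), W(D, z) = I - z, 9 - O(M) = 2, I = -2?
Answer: -156 + 52*sqrt(17)/9 ≈ -132.18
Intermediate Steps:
O(M) = 7 (O(M) = 9 - 1*2 = 9 - 2 = 7)
W(D, z) = -2 - z
C(c) = -6 + 2*c/9 (C(c) = -6 + (c + c)/(3 + 6) = -6 + (2*c)/9 = -6 + (2*c)*(1/9) = -6 + 2*c/9)
(-2*(-4 + W(1, O(2))))*C(sqrt(6 + 11)) = (-2*(-4 + (-2 - 1*7)))*(-6 + 2*sqrt(6 + 11)/9) = (-2*(-4 + (-2 - 7)))*(-6 + 2*sqrt(17)/9) = (-2*(-4 - 9))*(-6 + 2*sqrt(17)/9) = (-2*(-13))*(-6 + 2*sqrt(17)/9) = 26*(-6 + 2*sqrt(17)/9) = -156 + 52*sqrt(17)/9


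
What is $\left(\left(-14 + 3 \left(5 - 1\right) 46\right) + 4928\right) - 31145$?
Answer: $-25679$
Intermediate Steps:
$\left(\left(-14 + 3 \left(5 - 1\right) 46\right) + 4928\right) - 31145 = \left(\left(-14 + 3 \cdot 4 \cdot 46\right) + 4928\right) - 31145 = \left(\left(-14 + 12 \cdot 46\right) + 4928\right) - 31145 = \left(\left(-14 + 552\right) + 4928\right) - 31145 = \left(538 + 4928\right) - 31145 = 5466 - 31145 = -25679$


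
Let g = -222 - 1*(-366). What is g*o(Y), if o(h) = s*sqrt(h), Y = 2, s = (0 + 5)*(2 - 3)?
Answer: -720*sqrt(2) ≈ -1018.2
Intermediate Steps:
s = -5 (s = 5*(-1) = -5)
o(h) = -5*sqrt(h)
g = 144 (g = -222 + 366 = 144)
g*o(Y) = 144*(-5*sqrt(2)) = -720*sqrt(2)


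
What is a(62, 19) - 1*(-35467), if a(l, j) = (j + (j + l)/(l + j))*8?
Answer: 35627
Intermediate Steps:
a(l, j) = 8 + 8*j (a(l, j) = (j + (j + l)/(j + l))*8 = (j + 1)*8 = (1 + j)*8 = 8 + 8*j)
a(62, 19) - 1*(-35467) = (8 + 8*19) - 1*(-35467) = (8 + 152) + 35467 = 160 + 35467 = 35627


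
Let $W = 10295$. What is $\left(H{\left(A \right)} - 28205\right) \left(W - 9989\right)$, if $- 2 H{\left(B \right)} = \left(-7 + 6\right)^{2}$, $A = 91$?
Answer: $-8630883$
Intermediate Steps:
$H{\left(B \right)} = - \frac{1}{2}$ ($H{\left(B \right)} = - \frac{\left(-7 + 6\right)^{2}}{2} = - \frac{\left(-1\right)^{2}}{2} = \left(- \frac{1}{2}\right) 1 = - \frac{1}{2}$)
$\left(H{\left(A \right)} - 28205\right) \left(W - 9989\right) = \left(- \frac{1}{2} - 28205\right) \left(10295 - 9989\right) = \left(- \frac{56411}{2}\right) 306 = -8630883$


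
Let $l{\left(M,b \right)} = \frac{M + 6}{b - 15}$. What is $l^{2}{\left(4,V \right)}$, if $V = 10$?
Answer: $4$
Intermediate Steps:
$l{\left(M,b \right)} = \frac{6 + M}{-15 + b}$
$l^{2}{\left(4,V \right)} = \left(\frac{6 + 4}{-15 + 10}\right)^{2} = \left(\frac{1}{-5} \cdot 10\right)^{2} = \left(\left(- \frac{1}{5}\right) 10\right)^{2} = \left(-2\right)^{2} = 4$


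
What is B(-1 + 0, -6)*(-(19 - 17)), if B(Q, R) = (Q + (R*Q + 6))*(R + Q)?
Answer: 154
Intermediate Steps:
B(Q, R) = (Q + R)*(6 + Q + Q*R) (B(Q, R) = (Q + (Q*R + 6))*(Q + R) = (Q + (6 + Q*R))*(Q + R) = (6 + Q + Q*R)*(Q + R) = (Q + R)*(6 + Q + Q*R))
B(-1 + 0, -6)*(-(19 - 17)) = ((-1 + 0)**2 + 6*(-1 + 0) + 6*(-6) + (-1 + 0)*(-6) + (-1 + 0)*(-6)**2 - 6*(-1 + 0)**2)*(-(19 - 17)) = ((-1)**2 + 6*(-1) - 36 - 1*(-6) - 1*36 - 6*(-1)**2)*(-1*2) = (1 - 6 - 36 + 6 - 36 - 6*1)*(-2) = (1 - 6 - 36 + 6 - 36 - 6)*(-2) = -77*(-2) = 154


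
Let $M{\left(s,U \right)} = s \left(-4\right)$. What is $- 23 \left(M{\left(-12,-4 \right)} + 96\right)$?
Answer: $-3312$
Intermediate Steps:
$M{\left(s,U \right)} = - 4 s$
$- 23 \left(M{\left(-12,-4 \right)} + 96\right) = - 23 \left(\left(-4\right) \left(-12\right) + 96\right) = - 23 \left(48 + 96\right) = \left(-23\right) 144 = -3312$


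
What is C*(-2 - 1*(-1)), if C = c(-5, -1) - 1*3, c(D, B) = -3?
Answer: 6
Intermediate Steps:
C = -6 (C = -3 - 1*3 = -3 - 3 = -6)
C*(-2 - 1*(-1)) = -6*(-2 - 1*(-1)) = -6*(-2 + 1) = -6*(-1) = 6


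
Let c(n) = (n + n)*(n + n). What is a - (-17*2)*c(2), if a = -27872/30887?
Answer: 250368/461 ≈ 543.10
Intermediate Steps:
a = -416/461 (a = -27872*1/30887 = -416/461 ≈ -0.90239)
c(n) = 4*n² (c(n) = (2*n)*(2*n) = 4*n²)
a - (-17*2)*c(2) = -416/461 - (-17*2)*4*2² = -416/461 - (-34)*4*4 = -416/461 - (-34)*16 = -416/461 - 1*(-544) = -416/461 + 544 = 250368/461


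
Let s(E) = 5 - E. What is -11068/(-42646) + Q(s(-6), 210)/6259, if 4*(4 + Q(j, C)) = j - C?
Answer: 133964779/533842628 ≈ 0.25094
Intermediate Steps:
Q(j, C) = -4 - C/4 + j/4 (Q(j, C) = -4 + (j - C)/4 = -4 + (-C/4 + j/4) = -4 - C/4 + j/4)
-11068/(-42646) + Q(s(-6), 210)/6259 = -11068/(-42646) + (-4 - 1/4*210 + (5 - 1*(-6))/4)/6259 = -11068*(-1/42646) + (-4 - 105/2 + (5 + 6)/4)*(1/6259) = 5534/21323 + (-4 - 105/2 + (1/4)*11)*(1/6259) = 5534/21323 + (-4 - 105/2 + 11/4)*(1/6259) = 5534/21323 - 215/4*1/6259 = 5534/21323 - 215/25036 = 133964779/533842628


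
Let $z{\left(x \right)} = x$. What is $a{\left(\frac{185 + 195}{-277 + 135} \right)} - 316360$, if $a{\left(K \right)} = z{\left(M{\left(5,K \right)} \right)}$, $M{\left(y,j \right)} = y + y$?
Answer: $-316350$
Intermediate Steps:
$M{\left(y,j \right)} = 2 y$
$a{\left(K \right)} = 10$ ($a{\left(K \right)} = 2 \cdot 5 = 10$)
$a{\left(\frac{185 + 195}{-277 + 135} \right)} - 316360 = 10 - 316360 = -316350$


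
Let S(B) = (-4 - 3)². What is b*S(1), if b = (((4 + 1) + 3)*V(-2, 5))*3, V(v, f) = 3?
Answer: 3528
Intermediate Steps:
S(B) = 49 (S(B) = (-7)² = 49)
b = 72 (b = (((4 + 1) + 3)*3)*3 = ((5 + 3)*3)*3 = (8*3)*3 = 24*3 = 72)
b*S(1) = 72*49 = 3528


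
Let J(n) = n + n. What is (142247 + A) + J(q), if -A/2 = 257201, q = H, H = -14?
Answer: -372183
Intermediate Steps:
q = -14
A = -514402 (A = -2*257201 = -514402)
J(n) = 2*n
(142247 + A) + J(q) = (142247 - 514402) + 2*(-14) = -372155 - 28 = -372183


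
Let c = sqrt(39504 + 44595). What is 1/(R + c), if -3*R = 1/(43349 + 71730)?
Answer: 345237/10023640908226730 + 2026205964873*sqrt(291)/10023640908226730 ≈ 0.0034483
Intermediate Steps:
R = -1/345237 (R = -1/(3*(43349 + 71730)) = -1/3/115079 = -1/3*1/115079 = -1/345237 ≈ -2.8966e-6)
c = 17*sqrt(291) (c = sqrt(84099) = 17*sqrt(291) ≈ 290.00)
1/(R + c) = 1/(-1/345237 + 17*sqrt(291))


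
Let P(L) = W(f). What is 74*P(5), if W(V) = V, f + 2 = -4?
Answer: -444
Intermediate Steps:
f = -6 (f = -2 - 4 = -6)
P(L) = -6
74*P(5) = 74*(-6) = -444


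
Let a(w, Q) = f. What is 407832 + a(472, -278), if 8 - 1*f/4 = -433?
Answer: 409596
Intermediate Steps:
f = 1764 (f = 32 - 4*(-433) = 32 + 1732 = 1764)
a(w, Q) = 1764
407832 + a(472, -278) = 407832 + 1764 = 409596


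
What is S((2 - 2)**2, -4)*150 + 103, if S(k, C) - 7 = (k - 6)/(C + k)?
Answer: 1378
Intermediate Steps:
S(k, C) = 7 + (-6 + k)/(C + k) (S(k, C) = 7 + (k - 6)/(C + k) = 7 + (-6 + k)/(C + k))
S((2 - 2)**2, -4)*150 + 103 = ((-6 + 7*(-4) + 8*(2 - 2)**2)/(-4 + (2 - 2)**2))*150 + 103 = ((-6 - 28 + 8*0**2)/(-4 + 0**2))*150 + 103 = ((-6 - 28 + 8*0)/(-4 + 0))*150 + 103 = ((-6 - 28 + 0)/(-4))*150 + 103 = -1/4*(-34)*150 + 103 = (17/2)*150 + 103 = 1275 + 103 = 1378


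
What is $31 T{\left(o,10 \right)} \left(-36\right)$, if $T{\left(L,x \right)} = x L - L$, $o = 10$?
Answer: $-100440$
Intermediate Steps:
$T{\left(L,x \right)} = - L + L x$ ($T{\left(L,x \right)} = L x - L = - L + L x$)
$31 T{\left(o,10 \right)} \left(-36\right) = 31 \cdot 10 \left(-1 + 10\right) \left(-36\right) = 31 \cdot 10 \cdot 9 \left(-36\right) = 31 \cdot 90 \left(-36\right) = 2790 \left(-36\right) = -100440$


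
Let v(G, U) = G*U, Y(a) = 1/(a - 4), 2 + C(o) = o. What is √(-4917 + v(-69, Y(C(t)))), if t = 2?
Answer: I*√19599/2 ≈ 69.998*I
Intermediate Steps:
C(o) = -2 + o
Y(a) = 1/(-4 + a)
√(-4917 + v(-69, Y(C(t)))) = √(-4917 - 69/(-4 + (-2 + 2))) = √(-4917 - 69/(-4 + 0)) = √(-4917 - 69/(-4)) = √(-4917 - 69*(-¼)) = √(-4917 + 69/4) = √(-19599/4) = I*√19599/2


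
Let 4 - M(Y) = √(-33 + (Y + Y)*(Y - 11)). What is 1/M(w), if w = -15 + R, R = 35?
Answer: -4/311 - √327/311 ≈ -0.071007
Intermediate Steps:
w = 20 (w = -15 + 35 = 20)
M(Y) = 4 - √(-33 + 2*Y*(-11 + Y)) (M(Y) = 4 - √(-33 + (Y + Y)*(Y - 11)) = 4 - √(-33 + (2*Y)*(-11 + Y)) = 4 - √(-33 + 2*Y*(-11 + Y)))
1/M(w) = 1/(4 - √(-33 - 22*20 + 2*20²)) = 1/(4 - √(-33 - 440 + 2*400)) = 1/(4 - √(-33 - 440 + 800)) = 1/(4 - √327)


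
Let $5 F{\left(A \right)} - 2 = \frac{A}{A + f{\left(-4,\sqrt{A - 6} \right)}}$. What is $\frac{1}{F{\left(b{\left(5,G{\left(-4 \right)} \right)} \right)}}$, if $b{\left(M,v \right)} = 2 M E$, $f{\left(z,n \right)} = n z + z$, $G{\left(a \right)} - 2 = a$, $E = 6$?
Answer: $\frac{2470}{1633} - \frac{225 \sqrt{6}}{1633} \approx 1.1751$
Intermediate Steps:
$G{\left(a \right)} = 2 + a$
$f{\left(z,n \right)} = z + n z$
$b{\left(M,v \right)} = 12 M$ ($b{\left(M,v \right)} = 2 M 6 = 12 M$)
$F{\left(A \right)} = \frac{2}{5} + \frac{A}{5 \left(-4 + A - 4 \sqrt{-6 + A}\right)}$ ($F{\left(A \right)} = \frac{2}{5} + \frac{A \frac{1}{A - 4 \left(1 + \sqrt{A - 6}\right)}}{5} = \frac{2}{5} + \frac{A \frac{1}{A - 4 \left(1 + \sqrt{-6 + A}\right)}}{5} = \frac{2}{5} + \frac{A \frac{1}{A - \left(4 + 4 \sqrt{-6 + A}\right)}}{5} = \frac{2}{5} + \frac{A \frac{1}{-4 + A - 4 \sqrt{-6 + A}}}{5} = \frac{2}{5} + \frac{A}{5 \left(-4 + A - 4 \sqrt{-6 + A}\right)}$)
$\frac{1}{F{\left(b{\left(5,G{\left(-4 \right)} \right)} \right)}} = \frac{1}{\frac{1}{5} \frac{1}{-4 + 12 \cdot 5 - 4 \sqrt{-6 + 12 \cdot 5}} \left(-8 - 8 \sqrt{-6 + 12 \cdot 5} + 3 \cdot 12 \cdot 5\right)} = \frac{1}{\frac{1}{5} \frac{1}{-4 + 60 - 4 \sqrt{-6 + 60}} \left(-8 - 8 \sqrt{-6 + 60} + 3 \cdot 60\right)} = \frac{1}{\frac{1}{5} \frac{1}{-4 + 60 - 4 \sqrt{54}} \left(-8 - 8 \sqrt{54} + 180\right)} = \frac{1}{\frac{1}{5} \frac{1}{-4 + 60 - 4 \cdot 3 \sqrt{6}} \left(-8 - 8 \cdot 3 \sqrt{6} + 180\right)} = \frac{1}{\frac{1}{5} \frac{1}{-4 + 60 - 12 \sqrt{6}} \left(-8 - 24 \sqrt{6} + 180\right)} = \frac{1}{\frac{1}{5} \frac{1}{56 - 12 \sqrt{6}} \left(172 - 24 \sqrt{6}\right)} = \frac{5 \left(56 - 12 \sqrt{6}\right)}{172 - 24 \sqrt{6}}$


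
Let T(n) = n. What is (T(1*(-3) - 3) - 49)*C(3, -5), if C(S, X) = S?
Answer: -165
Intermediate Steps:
(T(1*(-3) - 3) - 49)*C(3, -5) = ((1*(-3) - 3) - 49)*3 = ((-3 - 3) - 49)*3 = (-6 - 49)*3 = -55*3 = -165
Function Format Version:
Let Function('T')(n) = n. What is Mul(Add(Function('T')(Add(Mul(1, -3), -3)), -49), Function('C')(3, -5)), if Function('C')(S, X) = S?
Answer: -165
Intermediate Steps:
Mul(Add(Function('T')(Add(Mul(1, -3), -3)), -49), Function('C')(3, -5)) = Mul(Add(Add(Mul(1, -3), -3), -49), 3) = Mul(Add(Add(-3, -3), -49), 3) = Mul(Add(-6, -49), 3) = Mul(-55, 3) = -165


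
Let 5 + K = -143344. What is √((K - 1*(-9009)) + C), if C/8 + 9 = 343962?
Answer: 2*√654321 ≈ 1617.8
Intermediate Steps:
K = -143349 (K = -5 - 143344 = -143349)
C = 2751624 (C = -72 + 8*343962 = -72 + 2751696 = 2751624)
√((K - 1*(-9009)) + C) = √((-143349 - 1*(-9009)) + 2751624) = √((-143349 + 9009) + 2751624) = √(-134340 + 2751624) = √2617284 = 2*√654321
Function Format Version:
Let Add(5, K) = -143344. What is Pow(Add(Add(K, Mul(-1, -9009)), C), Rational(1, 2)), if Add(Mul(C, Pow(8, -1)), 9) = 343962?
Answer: Mul(2, Pow(654321, Rational(1, 2))) ≈ 1617.8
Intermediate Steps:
K = -143349 (K = Add(-5, -143344) = -143349)
C = 2751624 (C = Add(-72, Mul(8, 343962)) = Add(-72, 2751696) = 2751624)
Pow(Add(Add(K, Mul(-1, -9009)), C), Rational(1, 2)) = Pow(Add(Add(-143349, Mul(-1, -9009)), 2751624), Rational(1, 2)) = Pow(Add(Add(-143349, 9009), 2751624), Rational(1, 2)) = Pow(Add(-134340, 2751624), Rational(1, 2)) = Pow(2617284, Rational(1, 2)) = Mul(2, Pow(654321, Rational(1, 2)))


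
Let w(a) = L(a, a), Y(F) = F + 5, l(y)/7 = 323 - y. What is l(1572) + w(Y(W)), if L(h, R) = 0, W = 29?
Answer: -8743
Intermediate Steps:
l(y) = 2261 - 7*y (l(y) = 7*(323 - y) = 2261 - 7*y)
Y(F) = 5 + F
w(a) = 0
l(1572) + w(Y(W)) = (2261 - 7*1572) + 0 = (2261 - 11004) + 0 = -8743 + 0 = -8743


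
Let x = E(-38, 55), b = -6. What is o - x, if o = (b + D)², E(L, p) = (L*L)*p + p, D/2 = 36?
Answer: -75119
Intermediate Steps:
D = 72 (D = 2*36 = 72)
E(L, p) = p + p*L² (E(L, p) = L²*p + p = p*L² + p = p + p*L²)
x = 79475 (x = 55*(1 + (-38)²) = 55*(1 + 1444) = 55*1445 = 79475)
o = 4356 (o = (-6 + 72)² = 66² = 4356)
o - x = 4356 - 1*79475 = 4356 - 79475 = -75119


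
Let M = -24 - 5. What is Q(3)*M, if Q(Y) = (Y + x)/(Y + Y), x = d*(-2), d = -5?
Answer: -377/6 ≈ -62.833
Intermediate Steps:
x = 10 (x = -5*(-2) = 10)
M = -29
Q(Y) = (10 + Y)/(2*Y) (Q(Y) = (Y + 10)/(Y + Y) = (10 + Y)/((2*Y)) = (10 + Y)*(1/(2*Y)) = (10 + Y)/(2*Y))
Q(3)*M = ((1/2)*(10 + 3)/3)*(-29) = ((1/2)*(1/3)*13)*(-29) = (13/6)*(-29) = -377/6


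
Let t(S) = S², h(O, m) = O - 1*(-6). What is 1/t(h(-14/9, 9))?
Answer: 81/1600 ≈ 0.050625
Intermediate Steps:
h(O, m) = 6 + O (h(O, m) = O + 6 = 6 + O)
1/t(h(-14/9, 9)) = 1/((6 - 14/9)²) = 1/((40/9)²) = 1/(1600/81) = 81/1600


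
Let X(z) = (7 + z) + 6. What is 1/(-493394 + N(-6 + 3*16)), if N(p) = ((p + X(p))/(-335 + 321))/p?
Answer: -588/290115769 ≈ -2.0268e-6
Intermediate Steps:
X(z) = 13 + z
N(p) = (-13/14 - p/7)/p (N(p) = ((p + (13 + p))/(-335 + 321))/p = ((13 + 2*p)/(-14))/p = ((13 + 2*p)*(-1/14))/p = (-13/14 - p/7)/p)
1/(-493394 + N(-6 + 3*16)) = 1/(-493394 + (-13 - 2*(-6 + 3*16))/(14*(-6 + 3*16))) = 1/(-493394 + (-13 - 2*(-6 + 48))/(14*(-6 + 48))) = 1/(-493394 + (1/14)*(-13 - 2*42)/42) = 1/(-493394 + (1/14)*(1/42)*(-13 - 84)) = 1/(-493394 + (1/14)*(1/42)*(-97)) = 1/(-493394 - 97/588) = 1/(-290115769/588) = -588/290115769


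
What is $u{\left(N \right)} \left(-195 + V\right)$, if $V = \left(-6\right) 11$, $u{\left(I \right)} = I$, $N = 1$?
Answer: $-261$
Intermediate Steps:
$V = -66$
$u{\left(N \right)} \left(-195 + V\right) = 1 \left(-195 - 66\right) = 1 \left(-261\right) = -261$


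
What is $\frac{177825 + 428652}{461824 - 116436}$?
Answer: $\frac{606477}{345388} \approx 1.7559$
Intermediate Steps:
$\frac{177825 + 428652}{461824 - 116436} = \frac{606477}{345388}$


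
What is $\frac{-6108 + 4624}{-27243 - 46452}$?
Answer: $\frac{1484}{73695} \approx 0.020137$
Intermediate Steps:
$\frac{-6108 + 4624}{-27243 - 46452} = - \frac{1484}{-73695} = \left(-1484\right) \left(- \frac{1}{73695}\right) = \frac{1484}{73695}$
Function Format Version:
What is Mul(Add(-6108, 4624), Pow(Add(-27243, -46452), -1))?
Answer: Rational(1484, 73695) ≈ 0.020137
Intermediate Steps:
Mul(Add(-6108, 4624), Pow(Add(-27243, -46452), -1)) = Mul(-1484, Pow(-73695, -1)) = Mul(-1484, Rational(-1, 73695)) = Rational(1484, 73695)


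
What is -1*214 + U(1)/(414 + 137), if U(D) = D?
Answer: -117913/551 ≈ -214.00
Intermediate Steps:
-1*214 + U(1)/(414 + 137) = -1*214 + 1/(414 + 137) = -214 + 1/551 = -117913/551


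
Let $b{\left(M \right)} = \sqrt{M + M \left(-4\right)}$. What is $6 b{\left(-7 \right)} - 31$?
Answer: $-31 + 6 \sqrt{21} \approx -3.5045$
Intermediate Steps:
$b{\left(M \right)} = \sqrt{3} \sqrt{- M}$ ($b{\left(M \right)} = \sqrt{M - 4 M} = \sqrt{- 3 M} = \sqrt{3} \sqrt{- M}$)
$6 b{\left(-7 \right)} - 31 = 6 \sqrt{3} \sqrt{\left(-1\right) \left(-7\right)} - 31 = 6 \sqrt{3} \sqrt{7} - 31 = 6 \sqrt{21} - 31 = -31 + 6 \sqrt{21}$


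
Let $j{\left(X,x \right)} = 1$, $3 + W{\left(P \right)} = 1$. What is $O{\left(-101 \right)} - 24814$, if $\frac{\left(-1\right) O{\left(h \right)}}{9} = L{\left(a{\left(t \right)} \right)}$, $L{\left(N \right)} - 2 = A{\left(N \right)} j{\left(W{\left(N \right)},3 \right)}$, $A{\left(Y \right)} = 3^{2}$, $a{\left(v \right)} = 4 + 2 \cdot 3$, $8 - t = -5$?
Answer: $-24913$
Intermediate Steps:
$t = 13$ ($t = 8 - -5 = 8 + 5 = 13$)
$W{\left(P \right)} = -2$ ($W{\left(P \right)} = -3 + 1 = -2$)
$a{\left(v \right)} = 10$ ($a{\left(v \right)} = 4 + 6 = 10$)
$A{\left(Y \right)} = 9$
$L{\left(N \right)} = 11$ ($L{\left(N \right)} = 2 + 9 \cdot 1 = 2 + 9 = 11$)
$O{\left(h \right)} = -99$ ($O{\left(h \right)} = \left(-9\right) 11 = -99$)
$O{\left(-101 \right)} - 24814 = -99 - 24814 = -24913$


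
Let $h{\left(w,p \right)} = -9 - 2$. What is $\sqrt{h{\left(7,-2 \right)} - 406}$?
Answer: $i \sqrt{417} \approx 20.421 i$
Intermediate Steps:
$h{\left(w,p \right)} = -11$ ($h{\left(w,p \right)} = -9 - 2 = -11$)
$\sqrt{h{\left(7,-2 \right)} - 406} = \sqrt{-11 - 406} = \sqrt{-417} = i \sqrt{417}$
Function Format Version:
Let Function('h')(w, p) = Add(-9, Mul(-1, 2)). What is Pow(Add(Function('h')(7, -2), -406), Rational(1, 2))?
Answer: Mul(I, Pow(417, Rational(1, 2))) ≈ Mul(20.421, I)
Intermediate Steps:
Function('h')(w, p) = -11 (Function('h')(w, p) = Add(-9, -2) = -11)
Pow(Add(Function('h')(7, -2), -406), Rational(1, 2)) = Pow(Add(-11, -406), Rational(1, 2)) = Pow(-417, Rational(1, 2)) = Mul(I, Pow(417, Rational(1, 2)))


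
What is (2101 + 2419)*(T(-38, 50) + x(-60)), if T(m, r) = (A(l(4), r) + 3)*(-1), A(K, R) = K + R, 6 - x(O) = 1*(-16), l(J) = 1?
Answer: -144640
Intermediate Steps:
x(O) = 22 (x(O) = 6 - (-16) = 6 - 1*(-16) = 6 + 16 = 22)
T(m, r) = -4 - r (T(m, r) = ((1 + r) + 3)*(-1) = (4 + r)*(-1) = -4 - r)
(2101 + 2419)*(T(-38, 50) + x(-60)) = (2101 + 2419)*((-4 - 1*50) + 22) = 4520*((-4 - 50) + 22) = 4520*(-54 + 22) = 4520*(-32) = -144640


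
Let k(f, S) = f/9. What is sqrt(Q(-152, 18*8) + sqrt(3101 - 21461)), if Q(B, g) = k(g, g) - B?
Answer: sqrt(168 + 6*I*sqrt(510)) ≈ 13.853 + 4.8905*I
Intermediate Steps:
k(f, S) = f/9 (k(f, S) = f*(1/9) = f/9)
Q(B, g) = -B + g/9 (Q(B, g) = g/9 - B = -B + g/9)
sqrt(Q(-152, 18*8) + sqrt(3101 - 21461)) = sqrt((-1*(-152) + (18*8)/9) + sqrt(3101 - 21461)) = sqrt((152 + (1/9)*144) + sqrt(-18360)) = sqrt((152 + 16) + 6*I*sqrt(510)) = sqrt(168 + 6*I*sqrt(510))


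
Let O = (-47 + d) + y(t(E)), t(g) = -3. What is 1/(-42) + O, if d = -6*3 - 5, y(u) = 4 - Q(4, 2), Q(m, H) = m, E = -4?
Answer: -2941/42 ≈ -70.024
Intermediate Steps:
y(u) = 0 (y(u) = 4 - 1*4 = 4 - 4 = 0)
d = -23 (d = -18 - 5 = -23)
O = -70 (O = (-47 - 23) + 0 = -70 + 0 = -70)
1/(-42) + O = 1/(-42) - 70 = -1/42 - 70 = -2941/42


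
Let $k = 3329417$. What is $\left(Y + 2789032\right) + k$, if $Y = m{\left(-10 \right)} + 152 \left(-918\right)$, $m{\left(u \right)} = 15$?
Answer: $5978928$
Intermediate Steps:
$Y = -139521$ ($Y = 15 + 152 \left(-918\right) = 15 - 139536 = -139521$)
$\left(Y + 2789032\right) + k = \left(-139521 + 2789032\right) + 3329417 = 2649511 + 3329417 = 5978928$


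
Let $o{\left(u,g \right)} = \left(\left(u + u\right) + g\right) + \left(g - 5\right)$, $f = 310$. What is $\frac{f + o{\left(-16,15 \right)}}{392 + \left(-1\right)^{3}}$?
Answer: $\frac{303}{391} \approx 0.77494$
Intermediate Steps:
$o{\left(u,g \right)} = -5 + 2 g + 2 u$ ($o{\left(u,g \right)} = \left(2 u + g\right) + \left(g - 5\right) = \left(g + 2 u\right) + \left(-5 + g\right) = -5 + 2 g + 2 u$)
$\frac{f + o{\left(-16,15 \right)}}{392 + \left(-1\right)^{3}} = \frac{310 + \left(-5 + 2 \cdot 15 + 2 \left(-16\right)\right)}{392 + \left(-1\right)^{3}} = \frac{310 - 7}{392 - 1} = \frac{310 - 7}{391} = 303 \cdot \frac{1}{391} = \frac{303}{391}$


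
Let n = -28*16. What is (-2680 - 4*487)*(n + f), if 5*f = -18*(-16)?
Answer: 9033856/5 ≈ 1.8068e+6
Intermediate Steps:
n = -448
f = 288/5 (f = (-18*(-16))/5 = (1/5)*288 = 288/5 ≈ 57.600)
(-2680 - 4*487)*(n + f) = (-2680 - 4*487)*(-448 + 288/5) = (-2680 - 1948)*(-1952/5) = -4628*(-1952/5) = 9033856/5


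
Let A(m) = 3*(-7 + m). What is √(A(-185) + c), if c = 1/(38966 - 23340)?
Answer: 5*I*√5625719398/15626 ≈ 24.0*I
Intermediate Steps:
A(m) = -21 + 3*m
c = 1/15626 ≈ 6.3996e-5
√(A(-185) + c) = √((-21 + 3*(-185)) + 1/15626) = √((-21 - 555) + 1/15626) = √(-576 + 1/15626) = √(-9000575/15626) = 5*I*√5625719398/15626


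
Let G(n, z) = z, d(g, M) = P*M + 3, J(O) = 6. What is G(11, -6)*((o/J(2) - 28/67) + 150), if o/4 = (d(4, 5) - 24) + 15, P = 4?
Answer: -63884/67 ≈ -953.49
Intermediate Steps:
d(g, M) = 3 + 4*M (d(g, M) = 4*M + 3 = 3 + 4*M)
o = 56 (o = 4*(((3 + 4*5) - 24) + 15) = 4*(((3 + 20) - 24) + 15) = 4*((23 - 24) + 15) = 4*(-1 + 15) = 4*14 = 56)
G(11, -6)*((o/J(2) - 28/67) + 150) = -6*((56/6 - 28/67) + 150) = -6*((56*(1/6) - 28*1/67) + 150) = -6*((28/3 - 28/67) + 150) = -6*(1792/201 + 150) = -6*31942/201 = -63884/67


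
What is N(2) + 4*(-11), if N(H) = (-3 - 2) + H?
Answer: -47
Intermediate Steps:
N(H) = -5 + H
N(2) + 4*(-11) = (-5 + 2) + 4*(-11) = -3 - 44 = -47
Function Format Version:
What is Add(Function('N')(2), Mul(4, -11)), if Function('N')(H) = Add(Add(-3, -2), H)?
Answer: -47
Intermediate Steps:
Function('N')(H) = Add(-5, H)
Add(Function('N')(2), Mul(4, -11)) = Add(Add(-5, 2), Mul(4, -11)) = Add(-3, -44) = -47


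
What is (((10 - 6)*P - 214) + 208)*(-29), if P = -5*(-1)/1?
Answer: -406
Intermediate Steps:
P = 5 (P = 5*1 = 5)
(((10 - 6)*P - 214) + 208)*(-29) = (((10 - 6)*5 - 214) + 208)*(-29) = ((4*5 - 214) + 208)*(-29) = ((20 - 214) + 208)*(-29) = (-194 + 208)*(-29) = 14*(-29) = -406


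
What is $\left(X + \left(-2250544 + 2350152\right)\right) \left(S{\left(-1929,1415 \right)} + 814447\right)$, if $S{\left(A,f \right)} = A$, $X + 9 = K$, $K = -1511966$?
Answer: $-1147573610106$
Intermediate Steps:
$X = -1511975$ ($X = -9 - 1511966 = -1511975$)
$\left(X + \left(-2250544 + 2350152\right)\right) \left(S{\left(-1929,1415 \right)} + 814447\right) = \left(-1511975 + \left(-2250544 + 2350152\right)\right) \left(-1929 + 814447\right) = \left(-1511975 + 99608\right) 812518 = \left(-1412367\right) 812518 = -1147573610106$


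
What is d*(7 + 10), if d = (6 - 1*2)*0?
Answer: 0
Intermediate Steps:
d = 0 (d = (6 - 2)*0 = 4*0 = 0)
d*(7 + 10) = 0*(7 + 10) = 0*17 = 0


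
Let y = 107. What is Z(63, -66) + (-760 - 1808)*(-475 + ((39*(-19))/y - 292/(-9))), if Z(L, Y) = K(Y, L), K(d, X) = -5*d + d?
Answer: 3463592/3 ≈ 1.1545e+6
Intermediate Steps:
K(d, X) = -4*d
Z(L, Y) = -4*Y
Z(63, -66) + (-760 - 1808)*(-475 + ((39*(-19))/y - 292/(-9))) = -4*(-66) + (-760 - 1808)*(-475 + ((39*(-19))/107 - 292/(-9))) = 264 - 2568*(-475 + (-741*1/107 - 292*(-1/9))) = 264 - 2568*(-475 + (-741/107 + 292/9)) = 264 - 2568*(-475 + 24575/963) = 264 - 2568*(-432850/963) = 264 + 3462800/3 = 3463592/3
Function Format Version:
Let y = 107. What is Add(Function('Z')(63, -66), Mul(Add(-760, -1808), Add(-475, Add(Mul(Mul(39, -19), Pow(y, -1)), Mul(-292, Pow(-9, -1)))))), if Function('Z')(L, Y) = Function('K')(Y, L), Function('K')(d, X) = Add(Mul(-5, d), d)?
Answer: Rational(3463592, 3) ≈ 1.1545e+6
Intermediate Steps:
Function('K')(d, X) = Mul(-4, d)
Function('Z')(L, Y) = Mul(-4, Y)
Add(Function('Z')(63, -66), Mul(Add(-760, -1808), Add(-475, Add(Mul(Mul(39, -19), Pow(y, -1)), Mul(-292, Pow(-9, -1)))))) = Add(Mul(-4, -66), Mul(Add(-760, -1808), Add(-475, Add(Mul(Mul(39, -19), Pow(107, -1)), Mul(-292, Pow(-9, -1)))))) = Add(264, Mul(-2568, Add(-475, Add(Mul(-741, Rational(1, 107)), Mul(-292, Rational(-1, 9)))))) = Add(264, Mul(-2568, Add(-475, Add(Rational(-741, 107), Rational(292, 9))))) = Add(264, Mul(-2568, Add(-475, Rational(24575, 963)))) = Add(264, Mul(-2568, Rational(-432850, 963))) = Add(264, Rational(3462800, 3)) = Rational(3463592, 3)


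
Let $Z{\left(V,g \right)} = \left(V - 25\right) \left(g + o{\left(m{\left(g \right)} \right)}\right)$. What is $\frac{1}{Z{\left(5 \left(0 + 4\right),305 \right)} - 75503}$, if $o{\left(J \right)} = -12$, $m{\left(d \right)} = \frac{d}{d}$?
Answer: $- \frac{1}{76968} \approx -1.2992 \cdot 10^{-5}$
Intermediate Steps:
$m{\left(d \right)} = 1$
$Z{\left(V,g \right)} = \left(-25 + V\right) \left(-12 + g\right)$ ($Z{\left(V,g \right)} = \left(V - 25\right) \left(g - 12\right) = \left(-25 + V\right) \left(-12 + g\right)$)
$\frac{1}{Z{\left(5 \left(0 + 4\right),305 \right)} - 75503} = \frac{1}{\left(300 - 7625 - 12 \cdot 5 \left(0 + 4\right) + 5 \left(0 + 4\right) 305\right) - 75503} = \frac{1}{\left(300 - 7625 - 12 \cdot 5 \cdot 4 + 5 \cdot 4 \cdot 305\right) - 75503} = \frac{1}{\left(300 - 7625 - 240 + 20 \cdot 305\right) - 75503} = \frac{1}{\left(300 - 7625 - 240 + 6100\right) - 75503} = \frac{1}{-1465 - 75503} = \frac{1}{-76968} = - \frac{1}{76968}$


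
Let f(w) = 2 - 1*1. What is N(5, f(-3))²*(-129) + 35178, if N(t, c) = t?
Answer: 31953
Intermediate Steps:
f(w) = 1 (f(w) = 2 - 1 = 1)
N(5, f(-3))²*(-129) + 35178 = 5²*(-129) + 35178 = 25*(-129) + 35178 = -3225 + 35178 = 31953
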